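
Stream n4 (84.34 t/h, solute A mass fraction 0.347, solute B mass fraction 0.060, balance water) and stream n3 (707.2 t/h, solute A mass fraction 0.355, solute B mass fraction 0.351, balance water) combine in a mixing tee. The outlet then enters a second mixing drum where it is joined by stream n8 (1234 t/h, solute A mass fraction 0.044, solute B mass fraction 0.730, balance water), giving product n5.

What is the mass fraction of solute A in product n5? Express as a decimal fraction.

Overall, product flow = 2025.5 t/h.
solute A in = 84.34×0.347 + 707.2×0.355 + 1234×0.044 = 334.62 t/h.
solute A fraction in n5 = 0.165.

0.165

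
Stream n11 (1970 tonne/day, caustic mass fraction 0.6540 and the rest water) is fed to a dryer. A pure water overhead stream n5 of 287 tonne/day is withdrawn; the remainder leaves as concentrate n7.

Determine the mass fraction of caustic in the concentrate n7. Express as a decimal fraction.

0.7655

caustic is not removed: 1970×0.654 = 1288.4 tonne/day of caustic enters n7.
Concentrate = 1970 − 287 = 1683 tonne/day.
Mass fraction = 1288.4/1683 = 0.7655.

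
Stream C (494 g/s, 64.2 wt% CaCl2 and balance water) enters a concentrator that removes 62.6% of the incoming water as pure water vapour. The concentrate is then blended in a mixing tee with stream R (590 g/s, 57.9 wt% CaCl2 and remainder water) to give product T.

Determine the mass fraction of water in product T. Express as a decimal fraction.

Vapour removed = 0.626×0.358×494 = 110.71 g/s; concentrate = 383.29 g/s.
water reaching the mixer = 66.143 (from concentrate) + 590×0.421 = 314.53 g/s.
Product flow = 383.29 + 590 = 973.29 g/s; water fraction = 0.323.

0.323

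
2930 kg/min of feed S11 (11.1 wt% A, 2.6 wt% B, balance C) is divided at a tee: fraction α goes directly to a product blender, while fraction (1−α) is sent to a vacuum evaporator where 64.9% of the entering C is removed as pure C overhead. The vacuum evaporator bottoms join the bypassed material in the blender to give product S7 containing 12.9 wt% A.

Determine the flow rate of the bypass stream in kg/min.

All 2930×0.111 = 325.23 kg/min of A reaches S7, so S7 = 325.23/0.129 = 2521.2 kg/min and vapour = 408.84 kg/min.
The evaporator receives (1−α)·2930 of feed at 0.863 C and removes 0.649 of that C:
0.649×0.863×(1−α)×2930 = 408.84
(1−α) = 408.84/1641.1 = 0.2491;  α = 0.7509.
Bypass flow = 0.7509×2930 = 2200 kg/min.

2200 kg/min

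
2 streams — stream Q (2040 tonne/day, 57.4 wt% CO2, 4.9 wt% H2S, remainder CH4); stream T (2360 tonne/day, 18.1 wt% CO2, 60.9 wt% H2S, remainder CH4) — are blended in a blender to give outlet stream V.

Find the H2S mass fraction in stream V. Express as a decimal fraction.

0.349

Total flow out = 2040 + 2360 = 4400 tonne/day.
H2S in = 2040×0.049 + 2360×0.609 = 1537.2 tonne/day.
H2S mass fraction in V = 1537.2/4400 = 0.349.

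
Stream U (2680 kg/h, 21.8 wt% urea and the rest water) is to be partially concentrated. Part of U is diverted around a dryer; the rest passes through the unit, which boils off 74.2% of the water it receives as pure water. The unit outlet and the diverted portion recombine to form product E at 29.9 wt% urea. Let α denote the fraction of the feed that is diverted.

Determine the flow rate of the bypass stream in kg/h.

1429 kg/h

All 2680×0.218 = 584.24 kg/h of urea reaches E, so E = 584.24/0.299 = 1954 kg/h and vapour = 726.02 kg/h.
The evaporator receives (1−α)·2680 of feed at 0.782 water and removes 0.742 of that water:
0.742×0.782×(1−α)×2680 = 726.02
(1−α) = 726.02/1555.1 = 0.4669;  α = 0.5331.
Bypass flow = 0.5331×2680 = 1428.8 kg/h.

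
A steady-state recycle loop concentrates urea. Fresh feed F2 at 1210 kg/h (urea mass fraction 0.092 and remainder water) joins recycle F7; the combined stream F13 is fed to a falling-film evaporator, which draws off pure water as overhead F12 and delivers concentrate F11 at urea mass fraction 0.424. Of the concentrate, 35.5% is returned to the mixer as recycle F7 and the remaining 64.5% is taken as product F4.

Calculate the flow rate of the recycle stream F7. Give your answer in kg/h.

144.5 kg/h

Overall urea balance (none leaves overhead): urea in fresh feed = urea in product, i.e. 1210×0.092 = (1−0.355)·F11·0.424.
F11 = 111.32/(0.424×0.645) = 407.05 kg/h.
Recycle F7 = 0.355×407.05 = 144.5 kg/h.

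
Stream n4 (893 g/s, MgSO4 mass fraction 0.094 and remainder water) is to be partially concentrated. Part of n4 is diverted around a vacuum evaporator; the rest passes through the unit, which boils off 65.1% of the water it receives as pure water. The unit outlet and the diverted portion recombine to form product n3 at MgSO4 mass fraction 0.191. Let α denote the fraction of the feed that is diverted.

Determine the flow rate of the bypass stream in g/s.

124.1 g/s

All 893×0.094 = 83.942 g/s of MgSO4 reaches n3, so n3 = 83.942/0.191 = 439.49 g/s and vapour = 453.51 g/s.
The evaporator receives (1−α)·893 of feed at 0.906 water and removes 0.651 of that water:
0.651×0.906×(1−α)×893 = 453.51
(1−α) = 453.51/526.7 = 0.8611;  α = 0.1389.
Bypass flow = 0.1389×893 = 124.08 g/s.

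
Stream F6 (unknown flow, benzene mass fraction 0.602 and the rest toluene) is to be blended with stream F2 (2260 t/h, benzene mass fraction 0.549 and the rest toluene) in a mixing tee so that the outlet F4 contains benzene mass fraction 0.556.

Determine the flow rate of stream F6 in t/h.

343.9 t/h

Let F6 be the unknown flow. Total out = 2260 + F6.
benzene balance: 1240.7 + 0.602·F6 = 0.556·(2260 + F6)
(0.602 − 0.556)·F6 = 0.556×2260 − 1240.7 = 15.82
F6 = 15.82 / 0.046 = 343.91 t/h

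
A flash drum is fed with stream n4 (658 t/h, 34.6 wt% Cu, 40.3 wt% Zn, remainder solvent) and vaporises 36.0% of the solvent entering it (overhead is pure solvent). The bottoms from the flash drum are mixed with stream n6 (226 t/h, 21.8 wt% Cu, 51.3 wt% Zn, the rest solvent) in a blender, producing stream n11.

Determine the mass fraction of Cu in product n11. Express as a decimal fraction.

Vapour removed = 0.360×0.251×658 = 59.457 t/h; concentrate = 598.54 t/h.
Cu reaching the mixer = 227.67 (from concentrate) + 226×0.218 = 276.94 t/h.
Product flow = 598.54 + 226 = 824.54 t/h; Cu fraction = 0.3359.

0.3359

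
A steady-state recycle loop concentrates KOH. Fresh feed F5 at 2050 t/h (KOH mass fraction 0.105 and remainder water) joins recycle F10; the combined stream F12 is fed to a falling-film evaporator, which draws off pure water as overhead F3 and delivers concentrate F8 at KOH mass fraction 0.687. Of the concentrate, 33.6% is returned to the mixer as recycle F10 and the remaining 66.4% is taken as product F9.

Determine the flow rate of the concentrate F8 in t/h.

471.9 t/h

Overall KOH balance (none leaves overhead): KOH in fresh feed = KOH in product, i.e. 2050×0.105 = (1−0.336)·F8·0.687.
F8 = 215.25/(0.687×0.664) = 471.87 t/h.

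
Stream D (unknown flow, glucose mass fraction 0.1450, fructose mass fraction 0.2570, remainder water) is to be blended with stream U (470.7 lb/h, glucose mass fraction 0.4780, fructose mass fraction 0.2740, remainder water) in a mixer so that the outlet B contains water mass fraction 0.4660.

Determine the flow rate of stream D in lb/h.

Let D be the unknown flow. Total out = 470.7 + D.
water balance: 116.73 + 0.598·D = 0.466·(470.7 + D)
(0.598 − 0.466)·D = 0.466×470.7 − 116.73 = 102.61
D = 102.61 / 0.132 = 777.37 lb/h

777.4 lb/h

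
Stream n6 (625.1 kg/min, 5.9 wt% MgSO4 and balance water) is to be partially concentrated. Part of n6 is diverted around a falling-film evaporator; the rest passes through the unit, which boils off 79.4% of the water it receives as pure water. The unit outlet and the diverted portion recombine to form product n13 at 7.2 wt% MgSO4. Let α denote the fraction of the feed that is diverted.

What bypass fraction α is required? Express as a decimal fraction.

All 625.1×0.059 = 36.881 kg/min of MgSO4 reaches n13, so n13 = 36.881/0.072 = 512.23 kg/min and vapour = 112.87 kg/min.
The evaporator receives (1−α)·625.1 of feed at 0.941 water and removes 0.794 of that water:
0.794×0.941×(1−α)×625.1 = 112.87
(1−α) = 112.87/467.05 = 0.2417;  α = 0.7583.

0.758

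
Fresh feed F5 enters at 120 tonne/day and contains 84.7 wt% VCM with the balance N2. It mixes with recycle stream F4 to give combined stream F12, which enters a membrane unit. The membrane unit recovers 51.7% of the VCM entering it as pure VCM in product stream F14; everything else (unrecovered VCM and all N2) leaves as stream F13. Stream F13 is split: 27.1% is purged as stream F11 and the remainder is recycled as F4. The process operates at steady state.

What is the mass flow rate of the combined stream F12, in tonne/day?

N2 enters only via F5 and leaves only via the purge: 120×0.153 = 0.271×(N2 in F13), and the membrane unit passes all N2, so N2 in F12 = N2 in F13 = 67.749 tonne/day.
VCM in F12: m_A = 120×0.847 + (1−0.271)·(1−0.517)·m_A, so m_A = 101.64/0.6479 = 156.88 tonne/day.
F12 = 156.88 + 67.749 = 224.63 tonne/day.

224.6 tonne/day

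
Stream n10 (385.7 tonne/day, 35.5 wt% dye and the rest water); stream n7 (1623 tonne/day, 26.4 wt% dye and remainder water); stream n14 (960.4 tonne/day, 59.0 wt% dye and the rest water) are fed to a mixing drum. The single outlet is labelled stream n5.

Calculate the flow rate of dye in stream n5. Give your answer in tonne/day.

1132 tonne/day

dye out = dye in = 385.7×0.355 + 1623×0.264 + 960.4×0.590 = 1132 tonne/day.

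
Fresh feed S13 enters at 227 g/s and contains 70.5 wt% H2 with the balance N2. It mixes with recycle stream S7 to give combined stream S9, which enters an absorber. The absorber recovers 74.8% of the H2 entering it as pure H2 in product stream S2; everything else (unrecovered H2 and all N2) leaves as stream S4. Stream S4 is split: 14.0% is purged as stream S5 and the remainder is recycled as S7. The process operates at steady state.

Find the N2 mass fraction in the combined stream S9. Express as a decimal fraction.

N2 enters only via S13 and leaves only via the purge: 227×0.295 = 0.140×(N2 in S4), and the absorber passes all N2, so N2 in S9 = N2 in S4 = 478.32 g/s.
H2 in S9: m_A = 227×0.705 + (1−0.140)·(1−0.748)·m_A, so m_A = 160.03/0.7833 = 204.31 g/s.
S9 = 204.31 + 478.32 = 682.64 g/s.
N2 fraction in S9 = 478.32/682.64 = 0.701.

0.701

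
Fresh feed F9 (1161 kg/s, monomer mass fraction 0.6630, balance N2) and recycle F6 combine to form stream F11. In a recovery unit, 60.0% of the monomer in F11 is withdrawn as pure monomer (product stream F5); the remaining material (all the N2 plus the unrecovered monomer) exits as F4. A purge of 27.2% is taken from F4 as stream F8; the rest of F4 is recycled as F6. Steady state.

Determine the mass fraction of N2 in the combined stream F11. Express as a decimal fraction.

N2 enters only via F9 and leaves only via the purge: 1161×0.337 = 0.272×(N2 in F4), and the recovery unit passes all N2, so N2 in F11 = N2 in F4 = 1438.4 kg/s.
monomer in F11: m_A = 1161×0.663 + (1−0.272)·(1−0.600)·m_A, so m_A = 769.74/0.7088 = 1086 kg/s.
F11 = 1086 + 1438.4 = 2524.4 kg/s.
N2 fraction in F11 = 1438.4/2524.4 = 0.5698.

0.5698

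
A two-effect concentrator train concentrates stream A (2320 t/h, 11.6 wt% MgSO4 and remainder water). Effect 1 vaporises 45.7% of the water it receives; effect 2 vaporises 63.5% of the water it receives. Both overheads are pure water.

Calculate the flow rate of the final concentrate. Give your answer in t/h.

675.6 t/h

water in feed = 2320×0.884 = 2050.9 t/h.
After stage 1: water left = (1−0.457)×2050.9 = 1113.6; stream total = 1382.7 t/h.
After stage 2: water left = (1−0.635)×1113.6 = 406.47; final concentrate = 675.59 t/h.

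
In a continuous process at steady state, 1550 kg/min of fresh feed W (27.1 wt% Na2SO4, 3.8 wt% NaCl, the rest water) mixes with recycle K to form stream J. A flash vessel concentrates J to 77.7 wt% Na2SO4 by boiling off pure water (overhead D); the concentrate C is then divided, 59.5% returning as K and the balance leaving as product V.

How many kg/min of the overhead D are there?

1009 kg/min

Overall Na2SO4 balance (none leaves overhead): Na2SO4 in fresh feed = Na2SO4 in product, i.e. 1550×0.271 = (1−0.595)·C·0.777.
C = 420.05/(0.777×0.405) = 1334.8 kg/min.
Recycle K = 0.595×1334.8 = 794.22 kg/min.
Combined feed J = 1550 + 794.22 = 2344.2 kg/min.
Overhead D = J − C = 2344.2 − 1334.8 = 1009.4 kg/min.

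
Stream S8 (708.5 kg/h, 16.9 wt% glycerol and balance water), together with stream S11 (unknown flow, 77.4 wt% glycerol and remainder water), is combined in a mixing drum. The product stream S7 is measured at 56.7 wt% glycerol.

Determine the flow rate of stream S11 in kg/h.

1362 kg/h

Let S11 be the unknown flow. Total out = 708.5 + S11.
glycerol balance: 119.74 + 0.774·S11 = 0.567·(708.5 + S11)
(0.774 − 0.567)·S11 = 0.567×708.5 − 119.74 = 281.98
S11 = 281.98 / 0.207 = 1362.2 kg/h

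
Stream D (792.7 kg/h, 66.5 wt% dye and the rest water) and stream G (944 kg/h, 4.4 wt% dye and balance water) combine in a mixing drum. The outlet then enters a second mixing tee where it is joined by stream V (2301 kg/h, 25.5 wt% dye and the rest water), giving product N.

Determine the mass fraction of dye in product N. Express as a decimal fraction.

0.286

Overall, product flow = 4037.7 kg/h.
dye in = 792.7×0.665 + 944×0.044 + 2301×0.255 = 1155.4 kg/h.
dye fraction in N = 0.286.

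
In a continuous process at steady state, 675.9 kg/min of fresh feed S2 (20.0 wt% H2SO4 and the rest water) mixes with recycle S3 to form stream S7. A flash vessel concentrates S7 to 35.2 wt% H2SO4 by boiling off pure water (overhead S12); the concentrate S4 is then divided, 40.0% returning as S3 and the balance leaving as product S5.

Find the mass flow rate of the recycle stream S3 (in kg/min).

Overall H2SO4 balance (none leaves overhead): H2SO4 in fresh feed = H2SO4 in product, i.e. 675.9×0.200 = (1−0.400)·S4·0.352.
S4 = 135.18/(0.352×0.600) = 640.06 kg/min.
Recycle S3 = 0.400×640.06 = 256.02 kg/min.

256 kg/min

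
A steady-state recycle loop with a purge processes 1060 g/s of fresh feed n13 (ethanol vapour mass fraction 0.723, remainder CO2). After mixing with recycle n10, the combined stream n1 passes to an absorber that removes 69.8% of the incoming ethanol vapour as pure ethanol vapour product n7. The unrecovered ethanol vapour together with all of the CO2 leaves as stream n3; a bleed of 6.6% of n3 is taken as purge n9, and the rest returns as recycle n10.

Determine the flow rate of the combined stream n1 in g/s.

CO2 enters only via n13 and leaves only via the purge: 1060×0.277 = 0.066×(CO2 in n3), and the absorber passes all CO2, so CO2 in n1 = CO2 in n3 = 4448.8 g/s.
ethanol vapour in n1: m_A = 1060×0.723 + (1−0.066)·(1−0.698)·m_A, so m_A = 766.38/0.7179 = 1067.5 g/s.
n1 = 1067.5 + 4448.8 = 5516.3 g/s.

5516 g/s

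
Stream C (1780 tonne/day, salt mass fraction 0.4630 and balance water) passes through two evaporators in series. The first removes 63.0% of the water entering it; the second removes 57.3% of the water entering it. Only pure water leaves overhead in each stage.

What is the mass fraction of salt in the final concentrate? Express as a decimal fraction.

water in feed = 1780×0.537 = 955.86 tonne/day.
After stage 1: water left = (1−0.630)×955.86 = 353.67; stream total = 1177.8 tonne/day.
After stage 2: water left = (1−0.573)×353.67 = 151.02; final concentrate = 975.16 tonne/day.
salt fraction = 824.14/975.16 = 0.8451.

0.8451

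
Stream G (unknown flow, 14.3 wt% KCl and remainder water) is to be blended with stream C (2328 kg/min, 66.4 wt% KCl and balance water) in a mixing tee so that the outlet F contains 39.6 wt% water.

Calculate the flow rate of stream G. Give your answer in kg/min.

Let G be the unknown flow. Total out = 2328 + G.
water balance: 782.21 + 0.857·G = 0.396·(2328 + G)
(0.857 − 0.396)·G = 0.396×2328 − 782.21 = 139.68
G = 139.68 / 0.461 = 302.99 kg/min

303 kg/min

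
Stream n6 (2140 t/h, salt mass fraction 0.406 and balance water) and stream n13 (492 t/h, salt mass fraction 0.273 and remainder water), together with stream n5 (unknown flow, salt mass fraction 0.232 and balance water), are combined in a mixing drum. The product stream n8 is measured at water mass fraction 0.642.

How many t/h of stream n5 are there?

483.3 t/h

Let n5 be the unknown flow. Total out = 2632 + n5.
water balance: 1628.8 + 0.768·n5 = 0.642·(2632 + n5)
(0.768 − 0.642)·n5 = 0.642×2632 − 1628.8 = 60.9
n5 = 60.9 / 0.126 = 483.33 t/h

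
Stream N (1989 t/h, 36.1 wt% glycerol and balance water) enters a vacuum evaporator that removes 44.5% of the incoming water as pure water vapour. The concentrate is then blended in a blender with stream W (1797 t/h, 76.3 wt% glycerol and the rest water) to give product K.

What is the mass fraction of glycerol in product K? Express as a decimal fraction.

0.649

Vapour removed = 0.445×0.639×1989 = 565.58 t/h; concentrate = 1423.4 t/h.
glycerol reaching the mixer = 718.03 (from concentrate) + 1797×0.763 = 2089.1 t/h.
Product flow = 1423.4 + 1797 = 3220.4 t/h; glycerol fraction = 0.649.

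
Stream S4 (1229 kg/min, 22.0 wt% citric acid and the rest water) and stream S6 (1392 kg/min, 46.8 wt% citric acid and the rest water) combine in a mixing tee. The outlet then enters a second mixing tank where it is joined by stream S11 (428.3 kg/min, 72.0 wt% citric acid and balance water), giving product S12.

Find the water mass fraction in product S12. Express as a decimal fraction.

0.5966

Overall, product flow = 3049.3 kg/min.
water in = 1229×0.780 + 1392×0.532 + 428.3×0.280 = 1819.1 kg/min.
water fraction in S12 = 0.5966.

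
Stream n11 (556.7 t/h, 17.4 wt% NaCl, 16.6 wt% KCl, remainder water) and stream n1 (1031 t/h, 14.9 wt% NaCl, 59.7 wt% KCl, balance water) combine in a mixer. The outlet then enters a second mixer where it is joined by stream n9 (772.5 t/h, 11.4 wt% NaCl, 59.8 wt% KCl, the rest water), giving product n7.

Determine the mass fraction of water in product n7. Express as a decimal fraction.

Overall, product flow = 2360.2 t/h.
water in = 556.7×0.660 + 1031×0.254 + 772.5×0.288 = 851.78 t/h.
water fraction in n7 = 0.3609.

0.3609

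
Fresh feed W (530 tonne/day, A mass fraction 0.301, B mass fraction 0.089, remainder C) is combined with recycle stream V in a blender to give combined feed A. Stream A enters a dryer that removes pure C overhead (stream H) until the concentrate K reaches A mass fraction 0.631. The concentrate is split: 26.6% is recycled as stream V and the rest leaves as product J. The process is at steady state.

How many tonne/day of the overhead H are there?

Overall A balance (none leaves overhead): A in fresh feed = A in product, i.e. 530×0.301 = (1−0.266)·K·0.631.
K = 159.53/(0.631×0.734) = 344.44 tonne/day.
Recycle V = 0.266×344.44 = 91.622 tonne/day.
Combined feed A = 530 + 91.622 = 621.62 tonne/day.
Overhead H = A − K = 621.62 − 344.44 = 277.18 tonne/day.

277.2 tonne/day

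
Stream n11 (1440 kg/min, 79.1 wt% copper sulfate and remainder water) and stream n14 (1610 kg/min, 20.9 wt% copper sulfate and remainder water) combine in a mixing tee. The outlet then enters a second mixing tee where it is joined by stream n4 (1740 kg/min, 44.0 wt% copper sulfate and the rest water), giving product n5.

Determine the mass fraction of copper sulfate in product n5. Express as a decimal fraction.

Overall, product flow = 4790 kg/min.
copper sulfate in = 1440×0.791 + 1610×0.209 + 1740×0.440 = 2241.1 kg/min.
copper sulfate fraction in n5 = 0.4679.

0.4679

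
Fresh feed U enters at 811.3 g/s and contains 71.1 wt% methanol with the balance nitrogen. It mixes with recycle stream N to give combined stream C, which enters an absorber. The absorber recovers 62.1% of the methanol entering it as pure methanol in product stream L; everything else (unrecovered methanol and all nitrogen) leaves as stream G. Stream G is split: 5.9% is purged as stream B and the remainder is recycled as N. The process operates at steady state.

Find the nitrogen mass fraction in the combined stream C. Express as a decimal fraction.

nitrogen enters only via U and leaves only via the purge: 811.3×0.289 = 0.059×(nitrogen in G), and the absorber passes all nitrogen, so nitrogen in C = nitrogen in G = 3974 g/s.
methanol in C: m_A = 811.3×0.711 + (1−0.059)·(1−0.621)·m_A, so m_A = 576.83/0.6434 = 896.6 g/s.
C = 896.6 + 3974 = 4870.6 g/s.
nitrogen fraction in C = 3974/4870.6 = 0.816.

0.816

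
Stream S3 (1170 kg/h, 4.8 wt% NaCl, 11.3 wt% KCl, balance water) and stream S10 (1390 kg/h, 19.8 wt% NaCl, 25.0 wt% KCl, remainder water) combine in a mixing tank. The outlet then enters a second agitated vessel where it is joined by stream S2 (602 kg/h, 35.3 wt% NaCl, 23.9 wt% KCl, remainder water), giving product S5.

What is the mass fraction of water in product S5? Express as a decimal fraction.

0.631

Overall, product flow = 3162 kg/h.
water in = 1170×0.839 + 1390×0.552 + 602×0.408 = 1994.5 kg/h.
water fraction in S5 = 0.631.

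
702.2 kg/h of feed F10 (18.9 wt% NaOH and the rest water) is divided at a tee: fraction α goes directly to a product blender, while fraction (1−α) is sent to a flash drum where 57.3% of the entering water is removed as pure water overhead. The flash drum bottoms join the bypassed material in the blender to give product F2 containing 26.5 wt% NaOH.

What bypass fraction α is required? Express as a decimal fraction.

All 702.2×0.189 = 132.72 kg/h of NaOH reaches F2, so F2 = 132.72/0.265 = 500.81 kg/h and vapour = 201.39 kg/h.
The evaporator receives (1−α)·702.2 of feed at 0.811 water and removes 0.573 of that water:
0.573×0.811×(1−α)×702.2 = 201.39
(1−α) = 201.39/326.31 = 0.6172;  α = 0.3828.

0.383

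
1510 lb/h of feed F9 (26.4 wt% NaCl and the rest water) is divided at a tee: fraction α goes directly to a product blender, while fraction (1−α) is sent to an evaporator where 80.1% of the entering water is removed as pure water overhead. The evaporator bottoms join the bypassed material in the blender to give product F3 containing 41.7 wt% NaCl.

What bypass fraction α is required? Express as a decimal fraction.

All 1510×0.264 = 398.64 lb/h of NaCl reaches F3, so F3 = 398.64/0.417 = 955.97 lb/h and vapour = 554.03 lb/h.
The evaporator receives (1−α)·1510 of feed at 0.736 water and removes 0.801 of that water:
0.801×0.736×(1−α)×1510 = 554.03
(1−α) = 554.03/890.2 = 0.6224;  α = 0.3776.

0.378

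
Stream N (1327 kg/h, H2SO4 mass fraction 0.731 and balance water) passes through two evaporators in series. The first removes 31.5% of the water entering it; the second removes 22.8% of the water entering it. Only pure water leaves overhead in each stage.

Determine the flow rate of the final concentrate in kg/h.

1159 kg/h

water in feed = 1327×0.269 = 356.96 kg/h.
After stage 1: water left = (1−0.315)×356.96 = 244.52; stream total = 1214.6 kg/h.
After stage 2: water left = (1−0.228)×244.52 = 188.77; final concentrate = 1158.8 kg/h.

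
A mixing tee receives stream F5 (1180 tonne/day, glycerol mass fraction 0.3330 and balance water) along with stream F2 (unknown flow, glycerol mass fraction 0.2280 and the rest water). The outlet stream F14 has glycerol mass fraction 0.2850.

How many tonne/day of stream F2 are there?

993.7 tonne/day

Let F2 be the unknown flow. Total out = 1180 + F2.
glycerol balance: 392.94 + 0.228·F2 = 0.285·(1180 + F2)
(0.228 − 0.285)·F2 = 0.285×1180 − 392.94 = -56.64
F2 = -56.64 / -0.057 = 993.68 tonne/day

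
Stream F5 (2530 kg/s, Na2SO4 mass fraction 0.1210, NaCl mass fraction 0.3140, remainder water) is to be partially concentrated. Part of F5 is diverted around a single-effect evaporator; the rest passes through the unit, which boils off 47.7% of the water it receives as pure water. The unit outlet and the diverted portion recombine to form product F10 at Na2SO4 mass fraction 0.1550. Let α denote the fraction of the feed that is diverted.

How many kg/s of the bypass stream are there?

470.8 kg/s

All 2530×0.121 = 306.13 kg/s of Na2SO4 reaches F10, so F10 = 306.13/0.155 = 1975 kg/s and vapour = 554.97 kg/s.
The evaporator receives (1−α)·2530 of feed at 0.565 water and removes 0.477 of that water:
0.477×0.565×(1−α)×2530 = 554.97
(1−α) = 554.97/681.85 = 0.8139;  α = 0.1861.
Bypass flow = 0.1861×2530 = 470.79 kg/s.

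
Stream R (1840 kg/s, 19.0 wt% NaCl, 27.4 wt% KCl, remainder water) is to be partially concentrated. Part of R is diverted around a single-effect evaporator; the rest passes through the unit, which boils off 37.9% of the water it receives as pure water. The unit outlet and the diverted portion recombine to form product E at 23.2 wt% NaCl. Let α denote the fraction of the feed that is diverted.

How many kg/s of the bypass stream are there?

All 1840×0.190 = 349.6 kg/s of NaCl reaches E, so E = 349.6/0.232 = 1506.9 kg/s and vapour = 333.1 kg/s.
The evaporator receives (1−α)·1840 of feed at 0.536 water and removes 0.379 of that water:
0.379×0.536×(1−α)×1840 = 333.1
(1−α) = 333.1/373.78 = 0.8912;  α = 0.1088.
Bypass flow = 0.1088×1840 = 200.26 kg/s.

200.3 kg/s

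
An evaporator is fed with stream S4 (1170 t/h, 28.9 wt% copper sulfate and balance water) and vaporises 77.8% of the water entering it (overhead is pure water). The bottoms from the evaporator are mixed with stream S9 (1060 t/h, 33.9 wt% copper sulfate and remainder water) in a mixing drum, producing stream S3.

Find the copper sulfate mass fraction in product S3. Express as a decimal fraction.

0.4407

Vapour removed = 0.778×0.711×1170 = 647.19 t/h; concentrate = 522.81 t/h.
copper sulfate reaching the mixer = 338.13 (from concentrate) + 1060×0.339 = 697.47 t/h.
Product flow = 522.81 + 1060 = 1582.8 t/h; copper sulfate fraction = 0.4407.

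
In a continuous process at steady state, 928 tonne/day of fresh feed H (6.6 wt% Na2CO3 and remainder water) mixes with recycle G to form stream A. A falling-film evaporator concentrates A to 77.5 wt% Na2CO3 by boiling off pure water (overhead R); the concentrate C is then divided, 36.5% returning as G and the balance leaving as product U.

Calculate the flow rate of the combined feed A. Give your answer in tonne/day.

973.4 tonne/day

Overall Na2CO3 balance (none leaves overhead): Na2CO3 in fresh feed = Na2CO3 in product, i.e. 928×0.066 = (1−0.365)·C·0.775.
C = 61.248/(0.775×0.635) = 124.46 tonne/day.
Recycle G = 0.365×124.46 = 45.427 tonne/day.
Combined feed A = 928 + 45.427 = 973.43 tonne/day.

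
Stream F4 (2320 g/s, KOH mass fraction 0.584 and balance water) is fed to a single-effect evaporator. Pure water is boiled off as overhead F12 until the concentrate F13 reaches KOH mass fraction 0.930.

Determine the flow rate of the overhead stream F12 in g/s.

863.1 g/s

KOH is conserved: 2320×0.584 = 1354.9 g/s all reports to the concentrate.
Concentrate = 1354.9/(target fraction) = 1456.9 g/s.
Overhead = 2320 − 1456.9 = 863.14 g/s.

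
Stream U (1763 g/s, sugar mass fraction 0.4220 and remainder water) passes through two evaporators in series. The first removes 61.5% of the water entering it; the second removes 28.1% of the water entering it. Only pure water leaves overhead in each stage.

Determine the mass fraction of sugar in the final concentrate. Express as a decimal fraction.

0.7251

water in feed = 1763×0.578 = 1019 g/s.
After stage 1: water left = (1−0.615)×1019 = 392.32; stream total = 1136.3 g/s.
After stage 2: water left = (1−0.281)×392.32 = 282.08; final concentrate = 1026.1 g/s.
sugar fraction = 743.99/1026.1 = 0.7251.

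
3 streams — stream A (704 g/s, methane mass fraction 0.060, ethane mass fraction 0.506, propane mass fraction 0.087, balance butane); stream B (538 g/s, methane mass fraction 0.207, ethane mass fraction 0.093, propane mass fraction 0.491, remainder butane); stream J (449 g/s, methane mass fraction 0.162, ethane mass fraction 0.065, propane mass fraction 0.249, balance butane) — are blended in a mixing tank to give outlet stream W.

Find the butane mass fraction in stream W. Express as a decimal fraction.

0.350

Total flow out = 704 + 538 + 449 = 1691 g/s.
butane in = 704×0.347 + 538×0.209 + 449×0.524 = 592.01 g/s.
butane mass fraction in W = 592.01/1691 = 0.350.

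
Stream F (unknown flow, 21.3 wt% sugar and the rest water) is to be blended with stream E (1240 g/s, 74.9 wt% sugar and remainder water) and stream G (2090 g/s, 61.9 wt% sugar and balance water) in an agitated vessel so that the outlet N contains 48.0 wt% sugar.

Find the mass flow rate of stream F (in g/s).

Let F be the unknown flow. Total out = 3330 + F.
sugar balance: 2222.5 + 0.213·F = 0.480·(3330 + F)
(0.213 − 0.480)·F = 0.480×3330 − 2222.5 = -624.07
F = -624.07 / -0.267 = 2337.3 g/s

2337 g/s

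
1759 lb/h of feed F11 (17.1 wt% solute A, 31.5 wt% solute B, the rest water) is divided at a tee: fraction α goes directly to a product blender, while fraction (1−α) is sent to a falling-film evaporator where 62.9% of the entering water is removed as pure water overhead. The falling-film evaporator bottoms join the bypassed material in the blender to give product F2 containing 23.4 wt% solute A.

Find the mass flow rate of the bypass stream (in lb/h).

All 1759×0.171 = 300.79 lb/h of solute A reaches F2, so F2 = 300.79/0.234 = 1285.4 lb/h and vapour = 473.58 lb/h.
The evaporator receives (1−α)·1759 of feed at 0.514 water and removes 0.629 of that water:
0.629×0.514×(1−α)×1759 = 473.58
(1−α) = 473.58/568.7 = 0.8327;  α = 0.1673.
Bypass flow = 0.1673×1759 = 294.21 lb/h.

294.2 lb/h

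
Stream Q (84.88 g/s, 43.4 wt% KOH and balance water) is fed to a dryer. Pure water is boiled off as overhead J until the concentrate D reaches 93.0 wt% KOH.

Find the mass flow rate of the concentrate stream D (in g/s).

39.61 g/s

KOH is conserved: 84.88×0.434 = 36.838 g/s all reports to the concentrate.
Concentrate = 36.838/(target fraction) = 39.611 g/s.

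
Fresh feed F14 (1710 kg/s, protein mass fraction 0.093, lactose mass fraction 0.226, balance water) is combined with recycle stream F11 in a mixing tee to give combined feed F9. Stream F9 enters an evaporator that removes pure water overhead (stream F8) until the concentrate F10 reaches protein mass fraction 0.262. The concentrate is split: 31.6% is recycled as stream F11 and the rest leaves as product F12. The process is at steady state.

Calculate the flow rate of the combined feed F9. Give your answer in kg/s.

Overall protein balance (none leaves overhead): protein in fresh feed = protein in product, i.e. 1710×0.093 = (1−0.316)·F10·0.262.
F10 = 159.03/(0.262×0.684) = 887.4 kg/s.
Recycle F11 = 0.316×887.4 = 280.42 kg/s.
Combined feed F9 = 1710 + 280.42 = 1990.4 kg/s.

1990 kg/s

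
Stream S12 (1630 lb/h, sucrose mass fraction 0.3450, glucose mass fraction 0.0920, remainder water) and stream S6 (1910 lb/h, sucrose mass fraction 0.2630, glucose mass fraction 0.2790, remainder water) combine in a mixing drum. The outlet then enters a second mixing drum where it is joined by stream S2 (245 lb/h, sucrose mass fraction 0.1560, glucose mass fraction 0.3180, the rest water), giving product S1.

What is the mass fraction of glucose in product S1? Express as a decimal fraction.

0.2010

Overall, product flow = 3785 lb/h.
glucose in = 1630×0.092 + 1910×0.279 + 245×0.318 = 760.76 lb/h.
glucose fraction in S1 = 0.2010.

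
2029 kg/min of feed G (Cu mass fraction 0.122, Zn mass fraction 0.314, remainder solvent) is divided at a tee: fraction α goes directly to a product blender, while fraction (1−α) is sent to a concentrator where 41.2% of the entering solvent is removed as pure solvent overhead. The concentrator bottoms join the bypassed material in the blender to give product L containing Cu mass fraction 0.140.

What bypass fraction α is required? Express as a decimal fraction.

All 2029×0.122 = 247.54 kg/min of Cu reaches L, so L = 247.54/0.140 = 1768.1 kg/min and vapour = 260.87 kg/min.
The evaporator receives (1−α)·2029 of feed at 0.564 solvent and removes 0.412 of that solvent:
0.412×0.564×(1−α)×2029 = 260.87
(1−α) = 260.87/471.47 = 0.5533;  α = 0.4467.

0.447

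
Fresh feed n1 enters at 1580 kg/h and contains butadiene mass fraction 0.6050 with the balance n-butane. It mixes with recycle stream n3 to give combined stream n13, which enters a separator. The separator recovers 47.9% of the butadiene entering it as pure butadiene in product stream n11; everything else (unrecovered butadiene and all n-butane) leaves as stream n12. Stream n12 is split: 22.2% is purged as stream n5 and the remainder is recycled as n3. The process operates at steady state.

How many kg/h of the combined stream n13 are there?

4419 kg/h

n-butane enters only via n1 and leaves only via the purge: 1580×0.395 = 0.222×(n-butane in n12), and the separator passes all n-butane, so n-butane in n13 = n-butane in n12 = 2811.3 kg/h.
butadiene in n13: m_A = 1580×0.605 + (1−0.222)·(1−0.479)·m_A, so m_A = 955.9/0.5947 = 1607.5 kg/h.
n13 = 1607.5 + 2811.3 = 4418.7 kg/h.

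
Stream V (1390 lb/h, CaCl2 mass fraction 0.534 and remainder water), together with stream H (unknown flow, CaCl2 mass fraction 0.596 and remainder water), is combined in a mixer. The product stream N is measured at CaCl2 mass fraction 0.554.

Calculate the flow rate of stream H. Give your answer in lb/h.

Let H be the unknown flow. Total out = 1390 + H.
CaCl2 balance: 742.26 + 0.596·H = 0.554·(1390 + H)
(0.596 − 0.554)·H = 0.554×1390 − 742.26 = 27.8
H = 27.8 / 0.042 = 661.9 lb/h

661.9 lb/h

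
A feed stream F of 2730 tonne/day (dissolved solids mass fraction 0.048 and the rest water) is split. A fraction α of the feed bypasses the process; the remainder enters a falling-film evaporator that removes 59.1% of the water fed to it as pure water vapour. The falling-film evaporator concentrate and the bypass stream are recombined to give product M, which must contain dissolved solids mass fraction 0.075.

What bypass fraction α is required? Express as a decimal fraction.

0.360

All 2730×0.048 = 131.04 tonne/day of dissolved solids reaches M, so M = 131.04/0.075 = 1747.2 tonne/day and vapour = 982.8 tonne/day.
The evaporator receives (1−α)·2730 of feed at 0.952 water and removes 0.591 of that water:
0.591×0.952×(1−α)×2730 = 982.8
(1−α) = 982.8/1536 = 0.6398;  α = 0.3602.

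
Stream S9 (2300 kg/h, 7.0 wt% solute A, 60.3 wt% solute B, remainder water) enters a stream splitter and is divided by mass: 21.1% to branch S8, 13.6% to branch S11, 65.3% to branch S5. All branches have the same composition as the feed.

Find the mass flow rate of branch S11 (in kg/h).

Branch S11 flow = 0.136×2300 = 312.8 kg/h.

312.8 kg/h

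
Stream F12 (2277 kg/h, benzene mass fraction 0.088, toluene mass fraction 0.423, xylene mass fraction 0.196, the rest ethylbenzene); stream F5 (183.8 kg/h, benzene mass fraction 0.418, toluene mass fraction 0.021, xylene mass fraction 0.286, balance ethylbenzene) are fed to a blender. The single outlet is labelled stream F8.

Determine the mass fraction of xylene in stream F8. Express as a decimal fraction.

0.203

Total flow out = 2277 + 183.8 = 2460.8 kg/h.
xylene in = 2277×0.196 + 183.8×0.286 = 498.86 kg/h.
xylene mass fraction in F8 = 498.86/2460.8 = 0.203.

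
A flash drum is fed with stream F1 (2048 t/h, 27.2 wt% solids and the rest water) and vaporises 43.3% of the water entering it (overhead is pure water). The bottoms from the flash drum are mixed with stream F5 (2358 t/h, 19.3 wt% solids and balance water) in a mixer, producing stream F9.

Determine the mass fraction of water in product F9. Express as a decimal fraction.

0.7308

Vapour removed = 0.433×0.728×2048 = 645.58 t/h; concentrate = 1402.4 t/h.
water reaching the mixer = 845.37 (from concentrate) + 2358×0.807 = 2748.3 t/h.
Product flow = 1402.4 + 2358 = 3760.4 t/h; water fraction = 0.7308.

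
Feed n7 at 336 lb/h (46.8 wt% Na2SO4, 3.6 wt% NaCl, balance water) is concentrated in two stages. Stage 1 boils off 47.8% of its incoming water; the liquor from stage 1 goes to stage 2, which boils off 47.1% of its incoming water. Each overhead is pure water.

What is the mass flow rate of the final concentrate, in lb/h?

215.4 lb/h

water in feed = 336×0.496 = 166.66 lb/h.
After stage 1: water left = (1−0.478)×166.66 = 86.994; stream total = 256.34 lb/h.
After stage 2: water left = (1−0.471)×86.994 = 46.02; final concentrate = 215.36 lb/h.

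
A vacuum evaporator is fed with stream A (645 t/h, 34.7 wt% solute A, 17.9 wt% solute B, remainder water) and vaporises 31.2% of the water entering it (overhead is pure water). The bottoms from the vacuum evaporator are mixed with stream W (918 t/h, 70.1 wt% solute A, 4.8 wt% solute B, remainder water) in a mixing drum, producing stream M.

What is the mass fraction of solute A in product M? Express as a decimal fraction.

Vapour removed = 0.312×0.474×645 = 95.388 t/h; concentrate = 549.61 t/h.
solute A reaching the mixer = 223.81 (from concentrate) + 918×0.701 = 867.33 t/h.
Product flow = 549.61 + 918 = 1467.6 t/h; solute A fraction = 0.5910.

0.5910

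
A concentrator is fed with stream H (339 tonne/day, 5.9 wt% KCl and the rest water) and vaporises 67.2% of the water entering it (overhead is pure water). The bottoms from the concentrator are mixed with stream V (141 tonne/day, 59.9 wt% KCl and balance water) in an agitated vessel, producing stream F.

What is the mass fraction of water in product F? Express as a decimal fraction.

Vapour removed = 0.672×0.941×339 = 214.37 tonne/day; concentrate = 124.63 tonne/day.
water reaching the mixer = 104.63 (from concentrate) + 141×0.401 = 161.17 tonne/day.
Product flow = 124.63 + 141 = 265.63 tonne/day; water fraction = 0.6068.

0.6068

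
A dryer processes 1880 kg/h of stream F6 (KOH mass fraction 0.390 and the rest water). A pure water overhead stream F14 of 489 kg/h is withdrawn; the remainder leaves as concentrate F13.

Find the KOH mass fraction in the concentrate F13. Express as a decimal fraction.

KOH is not removed: 1880×0.390 = 733.2 kg/h of KOH enters F13.
Concentrate = 1880 − 489 = 1391 kg/h.
Mass fraction = 733.2/1391 = 0.527.

0.527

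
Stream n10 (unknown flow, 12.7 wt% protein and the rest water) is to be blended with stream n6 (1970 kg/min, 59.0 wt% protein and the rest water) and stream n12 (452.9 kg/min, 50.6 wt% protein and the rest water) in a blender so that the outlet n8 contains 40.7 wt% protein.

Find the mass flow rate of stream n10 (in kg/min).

Let n10 be the unknown flow. Total out = 2422.9 + n10.
protein balance: 1391.5 + 0.127·n10 = 0.407·(2422.9 + n10)
(0.127 − 0.407)·n10 = 0.407×2422.9 − 1391.5 = -405.35
n10 = -405.35 / -0.280 = 1447.7 kg/min

1448 kg/min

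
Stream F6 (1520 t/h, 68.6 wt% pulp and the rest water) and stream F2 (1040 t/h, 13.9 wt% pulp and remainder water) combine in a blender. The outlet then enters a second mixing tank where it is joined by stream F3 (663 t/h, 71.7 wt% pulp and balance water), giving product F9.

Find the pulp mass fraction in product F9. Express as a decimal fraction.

0.516

Overall, product flow = 3223 t/h.
pulp in = 1520×0.686 + 1040×0.139 + 663×0.717 = 1662.7 t/h.
pulp fraction in F9 = 0.516.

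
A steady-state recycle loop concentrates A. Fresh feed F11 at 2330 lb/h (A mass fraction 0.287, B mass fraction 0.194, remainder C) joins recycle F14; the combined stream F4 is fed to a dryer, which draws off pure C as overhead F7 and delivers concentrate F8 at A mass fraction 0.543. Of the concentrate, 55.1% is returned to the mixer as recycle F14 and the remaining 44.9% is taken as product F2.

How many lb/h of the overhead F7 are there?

1098 lb/h

Overall A balance (none leaves overhead): A in fresh feed = A in product, i.e. 2330×0.287 = (1−0.551)·F8·0.543.
F8 = 668.71/(0.543×0.449) = 2742.8 lb/h.
Recycle F14 = 0.551×2742.8 = 1511.3 lb/h.
Combined feed F4 = 2330 + 1511.3 = 3841.3 lb/h.
Overhead F7 = F4 − F8 = 3841.3 − 2742.8 = 1098.5 lb/h.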